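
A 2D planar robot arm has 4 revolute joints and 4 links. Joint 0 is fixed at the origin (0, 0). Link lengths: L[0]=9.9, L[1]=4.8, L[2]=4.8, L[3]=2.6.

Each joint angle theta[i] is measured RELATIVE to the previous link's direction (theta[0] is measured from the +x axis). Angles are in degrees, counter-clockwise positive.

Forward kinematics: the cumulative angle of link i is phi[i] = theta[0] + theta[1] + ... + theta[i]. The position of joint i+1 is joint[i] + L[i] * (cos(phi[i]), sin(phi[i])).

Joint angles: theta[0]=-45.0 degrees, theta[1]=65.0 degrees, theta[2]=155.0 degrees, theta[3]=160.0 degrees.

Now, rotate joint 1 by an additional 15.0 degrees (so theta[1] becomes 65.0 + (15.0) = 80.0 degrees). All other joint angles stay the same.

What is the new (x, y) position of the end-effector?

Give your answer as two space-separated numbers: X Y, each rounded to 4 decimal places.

Answer: 8.7657 -5.5322

Derivation:
joint[0] = (0.0000, 0.0000)  (base)
link 0: phi[0] = -45 = -45 deg
  cos(-45 deg) = 0.7071, sin(-45 deg) = -0.7071
  joint[1] = (0.0000, 0.0000) + 9.9 * (0.7071, -0.7071) = (0.0000 + 7.0004, 0.0000 + -7.0004) = (7.0004, -7.0004)
link 1: phi[1] = -45 + 80 = 35 deg
  cos(35 deg) = 0.8192, sin(35 deg) = 0.5736
  joint[2] = (7.0004, -7.0004) + 4.8 * (0.8192, 0.5736) = (7.0004 + 3.9319, -7.0004 + 2.7532) = (10.9323, -4.2472)
link 2: phi[2] = -45 + 80 + 155 = 190 deg
  cos(190 deg) = -0.9848, sin(190 deg) = -0.1736
  joint[3] = (10.9323, -4.2472) + 4.8 * (-0.9848, -0.1736) = (10.9323 + -4.7271, -4.2472 + -0.8335) = (6.2052, -5.0807)
link 3: phi[3] = -45 + 80 + 155 + 160 = 350 deg
  cos(350 deg) = 0.9848, sin(350 deg) = -0.1736
  joint[4] = (6.2052, -5.0807) + 2.6 * (0.9848, -0.1736) = (6.2052 + 2.5605, -5.0807 + -0.4515) = (8.7657, -5.5322)
End effector: (8.7657, -5.5322)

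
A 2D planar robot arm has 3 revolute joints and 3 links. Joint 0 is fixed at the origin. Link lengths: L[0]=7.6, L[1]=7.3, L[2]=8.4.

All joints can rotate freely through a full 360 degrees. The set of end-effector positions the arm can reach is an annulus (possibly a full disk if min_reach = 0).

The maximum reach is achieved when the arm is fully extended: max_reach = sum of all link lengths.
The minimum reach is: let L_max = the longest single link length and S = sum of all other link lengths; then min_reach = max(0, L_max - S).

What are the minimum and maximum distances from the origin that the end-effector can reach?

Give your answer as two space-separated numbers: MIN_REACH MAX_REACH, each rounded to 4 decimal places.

Link lengths: [7.6, 7.3, 8.4]
max_reach = 7.6 + 7.3 + 8.4 = 23.3
L_max = max([7.6, 7.3, 8.4]) = 8.4
S (sum of others) = 23.3 - 8.4 = 14.9
min_reach = max(0, 8.4 - 14.9) = max(0, -6.5) = 0

Answer: 0.0000 23.3000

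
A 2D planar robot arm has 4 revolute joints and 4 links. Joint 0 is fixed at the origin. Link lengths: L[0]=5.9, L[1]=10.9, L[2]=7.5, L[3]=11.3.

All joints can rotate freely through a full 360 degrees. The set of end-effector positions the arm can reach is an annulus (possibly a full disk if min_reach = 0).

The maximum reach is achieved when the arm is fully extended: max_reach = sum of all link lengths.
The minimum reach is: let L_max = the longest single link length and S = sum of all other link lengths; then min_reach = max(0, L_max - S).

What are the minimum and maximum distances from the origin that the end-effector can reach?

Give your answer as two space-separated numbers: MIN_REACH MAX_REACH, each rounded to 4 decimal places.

Link lengths: [5.9, 10.9, 7.5, 11.3]
max_reach = 5.9 + 10.9 + 7.5 + 11.3 = 35.6
L_max = max([5.9, 10.9, 7.5, 11.3]) = 11.3
S (sum of others) = 35.6 - 11.3 = 24.3
min_reach = max(0, 11.3 - 24.3) = max(0, -13) = 0

Answer: 0.0000 35.6000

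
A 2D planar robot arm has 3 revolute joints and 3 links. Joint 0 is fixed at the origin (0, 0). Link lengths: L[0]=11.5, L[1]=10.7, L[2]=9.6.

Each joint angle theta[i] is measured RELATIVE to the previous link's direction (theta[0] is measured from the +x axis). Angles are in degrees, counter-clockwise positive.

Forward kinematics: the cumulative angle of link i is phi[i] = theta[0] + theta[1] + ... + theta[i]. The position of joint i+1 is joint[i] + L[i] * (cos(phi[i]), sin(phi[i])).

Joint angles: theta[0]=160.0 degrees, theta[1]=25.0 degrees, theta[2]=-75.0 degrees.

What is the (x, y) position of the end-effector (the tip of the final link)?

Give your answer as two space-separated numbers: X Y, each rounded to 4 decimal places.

Answer: -24.7491 12.0217

Derivation:
joint[0] = (0.0000, 0.0000)  (base)
link 0: phi[0] = 160 = 160 deg
  cos(160 deg) = -0.9397, sin(160 deg) = 0.3420
  joint[1] = (0.0000, 0.0000) + 11.5 * (-0.9397, 0.3420) = (0.0000 + -10.8065, 0.0000 + 3.9332) = (-10.8065, 3.9332)
link 1: phi[1] = 160 + 25 = 185 deg
  cos(185 deg) = -0.9962, sin(185 deg) = -0.0872
  joint[2] = (-10.8065, 3.9332) + 10.7 * (-0.9962, -0.0872) = (-10.8065 + -10.6593, 3.9332 + -0.9326) = (-21.4657, 3.0007)
link 2: phi[2] = 160 + 25 + -75 = 110 deg
  cos(110 deg) = -0.3420, sin(110 deg) = 0.9397
  joint[3] = (-21.4657, 3.0007) + 9.6 * (-0.3420, 0.9397) = (-21.4657 + -3.2834, 3.0007 + 9.0210) = (-24.7491, 12.0217)
End effector: (-24.7491, 12.0217)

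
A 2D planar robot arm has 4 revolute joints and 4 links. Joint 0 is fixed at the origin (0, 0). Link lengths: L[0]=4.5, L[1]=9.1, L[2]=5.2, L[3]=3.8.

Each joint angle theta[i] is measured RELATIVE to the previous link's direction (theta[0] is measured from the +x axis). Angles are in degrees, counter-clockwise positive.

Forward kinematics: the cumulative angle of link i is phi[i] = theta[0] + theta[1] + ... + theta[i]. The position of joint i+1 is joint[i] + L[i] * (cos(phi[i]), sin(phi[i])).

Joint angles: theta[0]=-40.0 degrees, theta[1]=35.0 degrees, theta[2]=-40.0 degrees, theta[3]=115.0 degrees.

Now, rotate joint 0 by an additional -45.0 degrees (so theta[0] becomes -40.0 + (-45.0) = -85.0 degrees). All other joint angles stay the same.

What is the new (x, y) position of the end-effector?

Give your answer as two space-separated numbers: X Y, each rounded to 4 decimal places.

joint[0] = (0.0000, 0.0000)  (base)
link 0: phi[0] = -85 = -85 deg
  cos(-85 deg) = 0.0872, sin(-85 deg) = -0.9962
  joint[1] = (0.0000, 0.0000) + 4.5 * (0.0872, -0.9962) = (0.0000 + 0.3922, 0.0000 + -4.4829) = (0.3922, -4.4829)
link 1: phi[1] = -85 + 35 = -50 deg
  cos(-50 deg) = 0.6428, sin(-50 deg) = -0.7660
  joint[2] = (0.3922, -4.4829) + 9.1 * (0.6428, -0.7660) = (0.3922 + 5.8494, -4.4829 + -6.9710) = (6.2416, -11.4539)
link 2: phi[2] = -85 + 35 + -40 = -90 deg
  cos(-90 deg) = 0.0000, sin(-90 deg) = -1.0000
  joint[3] = (6.2416, -11.4539) + 5.2 * (0.0000, -1.0000) = (6.2416 + 0.0000, -11.4539 + -5.2000) = (6.2416, -16.6539)
link 3: phi[3] = -85 + 35 + -40 + 115 = 25 deg
  cos(25 deg) = 0.9063, sin(25 deg) = 0.4226
  joint[4] = (6.2416, -16.6539) + 3.8 * (0.9063, 0.4226) = (6.2416 + 3.4440, -16.6539 + 1.6059) = (9.6855, -15.0479)
End effector: (9.6855, -15.0479)

Answer: 9.6855 -15.0479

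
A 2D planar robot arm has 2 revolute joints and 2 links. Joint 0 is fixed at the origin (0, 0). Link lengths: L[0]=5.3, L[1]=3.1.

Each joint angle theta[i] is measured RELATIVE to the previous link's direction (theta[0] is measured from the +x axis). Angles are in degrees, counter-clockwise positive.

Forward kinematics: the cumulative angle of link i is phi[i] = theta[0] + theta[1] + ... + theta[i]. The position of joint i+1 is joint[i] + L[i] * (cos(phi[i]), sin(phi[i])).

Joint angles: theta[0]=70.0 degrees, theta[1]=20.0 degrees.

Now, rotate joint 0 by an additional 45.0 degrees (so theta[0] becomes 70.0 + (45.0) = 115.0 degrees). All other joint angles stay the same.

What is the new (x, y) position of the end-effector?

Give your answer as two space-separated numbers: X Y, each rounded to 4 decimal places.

joint[0] = (0.0000, 0.0000)  (base)
link 0: phi[0] = 115 = 115 deg
  cos(115 deg) = -0.4226, sin(115 deg) = 0.9063
  joint[1] = (0.0000, 0.0000) + 5.3 * (-0.4226, 0.9063) = (0.0000 + -2.2399, 0.0000 + 4.8034) = (-2.2399, 4.8034)
link 1: phi[1] = 115 + 20 = 135 deg
  cos(135 deg) = -0.7071, sin(135 deg) = 0.7071
  joint[2] = (-2.2399, 4.8034) + 3.1 * (-0.7071, 0.7071) = (-2.2399 + -2.1920, 4.8034 + 2.1920) = (-4.4319, 6.9955)
End effector: (-4.4319, 6.9955)

Answer: -4.4319 6.9955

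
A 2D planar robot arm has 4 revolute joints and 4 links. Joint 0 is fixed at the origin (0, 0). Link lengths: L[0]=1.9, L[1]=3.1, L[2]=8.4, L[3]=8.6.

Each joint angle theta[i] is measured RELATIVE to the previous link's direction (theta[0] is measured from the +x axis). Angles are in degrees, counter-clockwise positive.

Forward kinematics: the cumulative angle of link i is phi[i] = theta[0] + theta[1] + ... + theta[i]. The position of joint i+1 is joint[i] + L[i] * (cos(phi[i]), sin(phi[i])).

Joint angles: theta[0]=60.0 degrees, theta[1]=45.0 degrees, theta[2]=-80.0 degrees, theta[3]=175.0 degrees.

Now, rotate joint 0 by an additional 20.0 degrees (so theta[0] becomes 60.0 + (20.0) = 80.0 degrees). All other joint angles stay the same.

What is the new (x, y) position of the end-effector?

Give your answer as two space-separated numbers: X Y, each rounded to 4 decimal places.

Answer: -2.0964 4.8222

Derivation:
joint[0] = (0.0000, 0.0000)  (base)
link 0: phi[0] = 80 = 80 deg
  cos(80 deg) = 0.1736, sin(80 deg) = 0.9848
  joint[1] = (0.0000, 0.0000) + 1.9 * (0.1736, 0.9848) = (0.0000 + 0.3299, 0.0000 + 1.8711) = (0.3299, 1.8711)
link 1: phi[1] = 80 + 45 = 125 deg
  cos(125 deg) = -0.5736, sin(125 deg) = 0.8192
  joint[2] = (0.3299, 1.8711) + 3.1 * (-0.5736, 0.8192) = (0.3299 + -1.7781, 1.8711 + 2.5394) = (-1.4482, 4.4105)
link 2: phi[2] = 80 + 45 + -80 = 45 deg
  cos(45 deg) = 0.7071, sin(45 deg) = 0.7071
  joint[3] = (-1.4482, 4.4105) + 8.4 * (0.7071, 0.7071) = (-1.4482 + 5.9397, 4.4105 + 5.9397) = (4.4915, 10.3502)
link 3: phi[3] = 80 + 45 + -80 + 175 = 220 deg
  cos(220 deg) = -0.7660, sin(220 deg) = -0.6428
  joint[4] = (4.4915, 10.3502) + 8.6 * (-0.7660, -0.6428) = (4.4915 + -6.5880, 10.3502 + -5.5280) = (-2.0964, 4.8222)
End effector: (-2.0964, 4.8222)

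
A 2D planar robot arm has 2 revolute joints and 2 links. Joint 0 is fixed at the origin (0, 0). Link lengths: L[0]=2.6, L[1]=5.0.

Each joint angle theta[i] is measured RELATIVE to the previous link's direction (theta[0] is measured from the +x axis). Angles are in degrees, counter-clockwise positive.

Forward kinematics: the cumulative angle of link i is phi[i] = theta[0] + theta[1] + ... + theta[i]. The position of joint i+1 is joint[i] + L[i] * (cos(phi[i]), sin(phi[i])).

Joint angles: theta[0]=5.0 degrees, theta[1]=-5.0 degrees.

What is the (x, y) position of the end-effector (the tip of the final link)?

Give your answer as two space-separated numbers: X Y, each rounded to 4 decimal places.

joint[0] = (0.0000, 0.0000)  (base)
link 0: phi[0] = 5 = 5 deg
  cos(5 deg) = 0.9962, sin(5 deg) = 0.0872
  joint[1] = (0.0000, 0.0000) + 2.6 * (0.9962, 0.0872) = (0.0000 + 2.5901, 0.0000 + 0.2266) = (2.5901, 0.2266)
link 1: phi[1] = 5 + -5 = 0 deg
  cos(0 deg) = 1.0000, sin(0 deg) = 0.0000
  joint[2] = (2.5901, 0.2266) + 5 * (1.0000, 0.0000) = (2.5901 + 5.0000, 0.2266 + 0.0000) = (7.5901, 0.2266)
End effector: (7.5901, 0.2266)

Answer: 7.5901 0.2266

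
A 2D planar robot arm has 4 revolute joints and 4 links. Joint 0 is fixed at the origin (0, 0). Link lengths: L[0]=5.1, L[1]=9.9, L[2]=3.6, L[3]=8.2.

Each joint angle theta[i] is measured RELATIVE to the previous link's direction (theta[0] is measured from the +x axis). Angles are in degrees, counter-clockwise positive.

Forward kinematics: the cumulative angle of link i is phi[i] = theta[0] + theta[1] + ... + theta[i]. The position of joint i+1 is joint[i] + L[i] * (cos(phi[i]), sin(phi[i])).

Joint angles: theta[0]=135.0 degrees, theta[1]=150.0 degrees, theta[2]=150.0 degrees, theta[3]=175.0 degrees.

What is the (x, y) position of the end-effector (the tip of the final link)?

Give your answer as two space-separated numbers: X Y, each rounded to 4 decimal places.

joint[0] = (0.0000, 0.0000)  (base)
link 0: phi[0] = 135 = 135 deg
  cos(135 deg) = -0.7071, sin(135 deg) = 0.7071
  joint[1] = (0.0000, 0.0000) + 5.1 * (-0.7071, 0.7071) = (0.0000 + -3.6062, 0.0000 + 3.6062) = (-3.6062, 3.6062)
link 1: phi[1] = 135 + 150 = 285 deg
  cos(285 deg) = 0.2588, sin(285 deg) = -0.9659
  joint[2] = (-3.6062, 3.6062) + 9.9 * (0.2588, -0.9659) = (-3.6062 + 2.5623, 3.6062 + -9.5627) = (-1.0439, -5.9564)
link 2: phi[2] = 135 + 150 + 150 = 435 deg
  cos(435 deg) = 0.2588, sin(435 deg) = 0.9659
  joint[3] = (-1.0439, -5.9564) + 3.6 * (0.2588, 0.9659) = (-1.0439 + 0.9317, -5.9564 + 3.4773) = (-0.1122, -2.4791)
link 3: phi[3] = 135 + 150 + 150 + 175 = 610 deg
  cos(610 deg) = -0.3420, sin(610 deg) = -0.9397
  joint[4] = (-0.1122, -2.4791) + 8.2 * (-0.3420, -0.9397) = (-0.1122 + -2.8046, -2.4791 + -7.7055) = (-2.9168, -10.1846)
End effector: (-2.9168, -10.1846)

Answer: -2.9168 -10.1846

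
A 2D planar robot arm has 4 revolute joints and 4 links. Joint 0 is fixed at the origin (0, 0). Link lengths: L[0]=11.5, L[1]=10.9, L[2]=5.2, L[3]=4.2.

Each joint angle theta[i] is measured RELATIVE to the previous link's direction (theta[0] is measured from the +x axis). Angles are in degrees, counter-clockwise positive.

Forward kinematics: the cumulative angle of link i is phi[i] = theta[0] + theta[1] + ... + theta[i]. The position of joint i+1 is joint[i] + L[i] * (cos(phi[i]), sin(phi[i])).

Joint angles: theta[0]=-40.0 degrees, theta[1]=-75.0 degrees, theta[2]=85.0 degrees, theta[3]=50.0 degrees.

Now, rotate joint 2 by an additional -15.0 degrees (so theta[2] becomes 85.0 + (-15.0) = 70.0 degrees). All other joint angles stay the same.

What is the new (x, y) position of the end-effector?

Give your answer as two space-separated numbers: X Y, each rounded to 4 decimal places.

Answer: 12.0639 -20.5817

Derivation:
joint[0] = (0.0000, 0.0000)  (base)
link 0: phi[0] = -40 = -40 deg
  cos(-40 deg) = 0.7660, sin(-40 deg) = -0.6428
  joint[1] = (0.0000, 0.0000) + 11.5 * (0.7660, -0.6428) = (0.0000 + 8.8095, 0.0000 + -7.3921) = (8.8095, -7.3921)
link 1: phi[1] = -40 + -75 = -115 deg
  cos(-115 deg) = -0.4226, sin(-115 deg) = -0.9063
  joint[2] = (8.8095, -7.3921) + 10.9 * (-0.4226, -0.9063) = (8.8095 + -4.6065, -7.3921 + -9.8788) = (4.2030, -17.2708)
link 2: phi[2] = -40 + -75 + 70 = -45 deg
  cos(-45 deg) = 0.7071, sin(-45 deg) = -0.7071
  joint[3] = (4.2030, -17.2708) + 5.2 * (0.7071, -0.7071) = (4.2030 + 3.6770, -17.2708 + -3.6770) = (7.8799, -20.9478)
link 3: phi[3] = -40 + -75 + 70 + 50 = 5 deg
  cos(5 deg) = 0.9962, sin(5 deg) = 0.0872
  joint[4] = (7.8799, -20.9478) + 4.2 * (0.9962, 0.0872) = (7.8799 + 4.1840, -20.9478 + 0.3661) = (12.0639, -20.5817)
End effector: (12.0639, -20.5817)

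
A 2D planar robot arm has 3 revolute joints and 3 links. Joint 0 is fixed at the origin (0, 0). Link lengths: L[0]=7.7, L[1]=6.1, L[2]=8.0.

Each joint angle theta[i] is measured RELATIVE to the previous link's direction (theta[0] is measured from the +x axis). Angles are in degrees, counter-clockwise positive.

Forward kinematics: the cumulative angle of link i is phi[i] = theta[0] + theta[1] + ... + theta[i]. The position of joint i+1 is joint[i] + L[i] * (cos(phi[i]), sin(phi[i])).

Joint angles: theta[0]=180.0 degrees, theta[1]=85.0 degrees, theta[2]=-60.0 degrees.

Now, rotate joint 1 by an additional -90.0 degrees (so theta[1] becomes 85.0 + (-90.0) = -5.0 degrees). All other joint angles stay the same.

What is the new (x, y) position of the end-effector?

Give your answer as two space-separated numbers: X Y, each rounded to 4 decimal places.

joint[0] = (0.0000, 0.0000)  (base)
link 0: phi[0] = 180 = 180 deg
  cos(180 deg) = -1.0000, sin(180 deg) = 0.0000
  joint[1] = (0.0000, 0.0000) + 7.7 * (-1.0000, 0.0000) = (0.0000 + -7.7000, 0.0000 + 0.0000) = (-7.7000, 0.0000)
link 1: phi[1] = 180 + -5 = 175 deg
  cos(175 deg) = -0.9962, sin(175 deg) = 0.0872
  joint[2] = (-7.7000, 0.0000) + 6.1 * (-0.9962, 0.0872) = (-7.7000 + -6.0768, 0.0000 + 0.5317) = (-13.7768, 0.5317)
link 2: phi[2] = 180 + -5 + -60 = 115 deg
  cos(115 deg) = -0.4226, sin(115 deg) = 0.9063
  joint[3] = (-13.7768, 0.5317) + 8 * (-0.4226, 0.9063) = (-13.7768 + -3.3809, 0.5317 + 7.2505) = (-17.1577, 7.7821)
End effector: (-17.1577, 7.7821)

Answer: -17.1577 7.7821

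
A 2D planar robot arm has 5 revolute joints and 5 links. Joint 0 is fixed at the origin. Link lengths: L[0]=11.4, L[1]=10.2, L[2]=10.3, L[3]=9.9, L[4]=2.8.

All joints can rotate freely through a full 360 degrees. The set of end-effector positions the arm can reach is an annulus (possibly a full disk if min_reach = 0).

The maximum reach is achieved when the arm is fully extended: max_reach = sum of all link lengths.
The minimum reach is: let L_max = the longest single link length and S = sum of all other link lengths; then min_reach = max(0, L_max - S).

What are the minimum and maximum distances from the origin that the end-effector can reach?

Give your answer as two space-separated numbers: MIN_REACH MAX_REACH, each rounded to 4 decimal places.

Link lengths: [11.4, 10.2, 10.3, 9.9, 2.8]
max_reach = 11.4 + 10.2 + 10.3 + 9.9 + 2.8 = 44.6
L_max = max([11.4, 10.2, 10.3, 9.9, 2.8]) = 11.4
S (sum of others) = 44.6 - 11.4 = 33.2
min_reach = max(0, 11.4 - 33.2) = max(0, -21.8) = 0

Answer: 0.0000 44.6000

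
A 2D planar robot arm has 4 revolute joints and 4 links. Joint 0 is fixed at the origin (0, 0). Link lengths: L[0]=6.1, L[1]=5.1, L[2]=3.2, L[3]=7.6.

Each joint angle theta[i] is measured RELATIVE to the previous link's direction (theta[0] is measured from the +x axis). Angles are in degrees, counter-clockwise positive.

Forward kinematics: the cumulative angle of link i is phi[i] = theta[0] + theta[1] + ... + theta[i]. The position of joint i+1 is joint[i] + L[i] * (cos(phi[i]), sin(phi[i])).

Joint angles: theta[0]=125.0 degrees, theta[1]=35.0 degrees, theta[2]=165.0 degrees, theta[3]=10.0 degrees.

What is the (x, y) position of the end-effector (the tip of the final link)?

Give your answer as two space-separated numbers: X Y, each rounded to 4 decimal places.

joint[0] = (0.0000, 0.0000)  (base)
link 0: phi[0] = 125 = 125 deg
  cos(125 deg) = -0.5736, sin(125 deg) = 0.8192
  joint[1] = (0.0000, 0.0000) + 6.1 * (-0.5736, 0.8192) = (0.0000 + -3.4988, 0.0000 + 4.9968) = (-3.4988, 4.9968)
link 1: phi[1] = 125 + 35 = 160 deg
  cos(160 deg) = -0.9397, sin(160 deg) = 0.3420
  joint[2] = (-3.4988, 4.9968) + 5.1 * (-0.9397, 0.3420) = (-3.4988 + -4.7924, 4.9968 + 1.7443) = (-8.2912, 6.7411)
link 2: phi[2] = 125 + 35 + 165 = 325 deg
  cos(325 deg) = 0.8192, sin(325 deg) = -0.5736
  joint[3] = (-8.2912, 6.7411) + 3.2 * (0.8192, -0.5736) = (-8.2912 + 2.6213, 6.7411 + -1.8354) = (-5.6700, 4.9057)
link 3: phi[3] = 125 + 35 + 165 + 10 = 335 deg
  cos(335 deg) = 0.9063, sin(335 deg) = -0.4226
  joint[4] = (-5.6700, 4.9057) + 7.6 * (0.9063, -0.4226) = (-5.6700 + 6.8879, 4.9057 + -3.2119) = (1.2180, 1.6938)
End effector: (1.2180, 1.6938)

Answer: 1.2180 1.6938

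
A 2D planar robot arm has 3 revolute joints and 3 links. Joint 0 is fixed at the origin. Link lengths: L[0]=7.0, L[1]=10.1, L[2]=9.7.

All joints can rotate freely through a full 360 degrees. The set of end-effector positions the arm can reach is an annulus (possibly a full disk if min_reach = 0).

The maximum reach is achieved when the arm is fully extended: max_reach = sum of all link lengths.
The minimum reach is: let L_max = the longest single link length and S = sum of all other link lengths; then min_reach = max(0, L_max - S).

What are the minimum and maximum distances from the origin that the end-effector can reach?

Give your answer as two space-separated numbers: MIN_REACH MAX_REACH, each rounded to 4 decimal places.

Link lengths: [7.0, 10.1, 9.7]
max_reach = 7 + 10.1 + 9.7 = 26.8
L_max = max([7.0, 10.1, 9.7]) = 10.1
S (sum of others) = 26.8 - 10.1 = 16.7
min_reach = max(0, 10.1 - 16.7) = max(0, -6.6) = 0

Answer: 0.0000 26.8000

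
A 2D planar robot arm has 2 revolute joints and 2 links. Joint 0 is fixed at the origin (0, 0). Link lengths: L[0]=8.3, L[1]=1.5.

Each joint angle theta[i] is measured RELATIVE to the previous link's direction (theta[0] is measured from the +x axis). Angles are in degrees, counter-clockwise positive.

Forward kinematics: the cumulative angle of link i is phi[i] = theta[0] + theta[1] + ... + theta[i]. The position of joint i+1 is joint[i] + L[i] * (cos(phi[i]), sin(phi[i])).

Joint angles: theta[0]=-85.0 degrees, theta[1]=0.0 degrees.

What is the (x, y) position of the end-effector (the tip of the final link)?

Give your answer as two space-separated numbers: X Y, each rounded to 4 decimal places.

joint[0] = (0.0000, 0.0000)  (base)
link 0: phi[0] = -85 = -85 deg
  cos(-85 deg) = 0.0872, sin(-85 deg) = -0.9962
  joint[1] = (0.0000, 0.0000) + 8.3 * (0.0872, -0.9962) = (0.0000 + 0.7234, 0.0000 + -8.2684) = (0.7234, -8.2684)
link 1: phi[1] = -85 + 0 = -85 deg
  cos(-85 deg) = 0.0872, sin(-85 deg) = -0.9962
  joint[2] = (0.7234, -8.2684) + 1.5 * (0.0872, -0.9962) = (0.7234 + 0.1307, -8.2684 + -1.4943) = (0.8541, -9.7627)
End effector: (0.8541, -9.7627)

Answer: 0.8541 -9.7627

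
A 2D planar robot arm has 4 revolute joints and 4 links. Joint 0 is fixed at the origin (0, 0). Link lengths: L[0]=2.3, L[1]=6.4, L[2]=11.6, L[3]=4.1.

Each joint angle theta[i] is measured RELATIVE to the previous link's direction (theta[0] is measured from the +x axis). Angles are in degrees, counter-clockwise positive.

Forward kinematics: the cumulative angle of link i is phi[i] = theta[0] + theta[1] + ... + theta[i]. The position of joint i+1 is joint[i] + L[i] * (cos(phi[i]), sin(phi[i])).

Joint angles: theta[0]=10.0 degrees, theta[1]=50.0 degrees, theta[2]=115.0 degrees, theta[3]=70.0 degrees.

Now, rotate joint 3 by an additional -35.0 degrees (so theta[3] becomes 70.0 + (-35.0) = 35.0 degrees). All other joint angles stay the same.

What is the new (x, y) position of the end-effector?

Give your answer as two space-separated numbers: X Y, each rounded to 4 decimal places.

Answer: -9.6415 4.9030

Derivation:
joint[0] = (0.0000, 0.0000)  (base)
link 0: phi[0] = 10 = 10 deg
  cos(10 deg) = 0.9848, sin(10 deg) = 0.1736
  joint[1] = (0.0000, 0.0000) + 2.3 * (0.9848, 0.1736) = (0.0000 + 2.2651, 0.0000 + 0.3994) = (2.2651, 0.3994)
link 1: phi[1] = 10 + 50 = 60 deg
  cos(60 deg) = 0.5000, sin(60 deg) = 0.8660
  joint[2] = (2.2651, 0.3994) + 6.4 * (0.5000, 0.8660) = (2.2651 + 3.2000, 0.3994 + 5.5426) = (5.4651, 5.9420)
link 2: phi[2] = 10 + 50 + 115 = 175 deg
  cos(175 deg) = -0.9962, sin(175 deg) = 0.0872
  joint[3] = (5.4651, 5.9420) + 11.6 * (-0.9962, 0.0872) = (5.4651 + -11.5559, 5.9420 + 1.0110) = (-6.0908, 6.9530)
link 3: phi[3] = 10 + 50 + 115 + 35 = 210 deg
  cos(210 deg) = -0.8660, sin(210 deg) = -0.5000
  joint[4] = (-6.0908, 6.9530) + 4.1 * (-0.8660, -0.5000) = (-6.0908 + -3.5507, 6.9530 + -2.0500) = (-9.6415, 4.9030)
End effector: (-9.6415, 4.9030)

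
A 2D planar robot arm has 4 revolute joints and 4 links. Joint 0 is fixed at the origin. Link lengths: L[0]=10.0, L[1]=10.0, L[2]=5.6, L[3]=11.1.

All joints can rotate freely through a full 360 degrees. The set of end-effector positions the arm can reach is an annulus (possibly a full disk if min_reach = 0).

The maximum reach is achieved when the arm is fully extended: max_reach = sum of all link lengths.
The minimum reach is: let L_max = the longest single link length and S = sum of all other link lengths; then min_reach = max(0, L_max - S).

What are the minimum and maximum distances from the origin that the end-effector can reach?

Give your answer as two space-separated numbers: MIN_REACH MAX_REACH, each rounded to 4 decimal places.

Answer: 0.0000 36.7000

Derivation:
Link lengths: [10.0, 10.0, 5.6, 11.1]
max_reach = 10 + 10 + 5.6 + 11.1 = 36.7
L_max = max([10.0, 10.0, 5.6, 11.1]) = 11.1
S (sum of others) = 36.7 - 11.1 = 25.6
min_reach = max(0, 11.1 - 25.6) = max(0, -14.5) = 0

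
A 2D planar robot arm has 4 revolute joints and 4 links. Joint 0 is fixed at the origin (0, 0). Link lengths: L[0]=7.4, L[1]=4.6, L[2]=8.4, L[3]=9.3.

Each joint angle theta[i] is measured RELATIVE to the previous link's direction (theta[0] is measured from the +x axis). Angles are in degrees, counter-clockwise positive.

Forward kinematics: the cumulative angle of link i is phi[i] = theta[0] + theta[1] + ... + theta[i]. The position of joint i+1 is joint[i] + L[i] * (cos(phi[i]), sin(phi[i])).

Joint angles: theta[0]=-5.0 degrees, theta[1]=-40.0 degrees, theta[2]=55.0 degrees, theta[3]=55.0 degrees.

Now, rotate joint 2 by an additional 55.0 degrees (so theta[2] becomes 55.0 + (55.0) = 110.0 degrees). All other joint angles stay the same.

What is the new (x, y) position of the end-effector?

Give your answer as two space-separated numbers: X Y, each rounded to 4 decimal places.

Answer: 9.5245 11.7694

Derivation:
joint[0] = (0.0000, 0.0000)  (base)
link 0: phi[0] = -5 = -5 deg
  cos(-5 deg) = 0.9962, sin(-5 deg) = -0.0872
  joint[1] = (0.0000, 0.0000) + 7.4 * (0.9962, -0.0872) = (0.0000 + 7.3718, 0.0000 + -0.6450) = (7.3718, -0.6450)
link 1: phi[1] = -5 + -40 = -45 deg
  cos(-45 deg) = 0.7071, sin(-45 deg) = -0.7071
  joint[2] = (7.3718, -0.6450) + 4.6 * (0.7071, -0.7071) = (7.3718 + 3.2527, -0.6450 + -3.2527) = (10.6245, -3.8976)
link 2: phi[2] = -5 + -40 + 110 = 65 deg
  cos(65 deg) = 0.4226, sin(65 deg) = 0.9063
  joint[3] = (10.6245, -3.8976) + 8.4 * (0.4226, 0.9063) = (10.6245 + 3.5500, -3.8976 + 7.6130) = (14.1745, 3.7153)
link 3: phi[3] = -5 + -40 + 110 + 55 = 120 deg
  cos(120 deg) = -0.5000, sin(120 deg) = 0.8660
  joint[4] = (14.1745, 3.7153) + 9.3 * (-0.5000, 0.8660) = (14.1745 + -4.6500, 3.7153 + 8.0540) = (9.5245, 11.7694)
End effector: (9.5245, 11.7694)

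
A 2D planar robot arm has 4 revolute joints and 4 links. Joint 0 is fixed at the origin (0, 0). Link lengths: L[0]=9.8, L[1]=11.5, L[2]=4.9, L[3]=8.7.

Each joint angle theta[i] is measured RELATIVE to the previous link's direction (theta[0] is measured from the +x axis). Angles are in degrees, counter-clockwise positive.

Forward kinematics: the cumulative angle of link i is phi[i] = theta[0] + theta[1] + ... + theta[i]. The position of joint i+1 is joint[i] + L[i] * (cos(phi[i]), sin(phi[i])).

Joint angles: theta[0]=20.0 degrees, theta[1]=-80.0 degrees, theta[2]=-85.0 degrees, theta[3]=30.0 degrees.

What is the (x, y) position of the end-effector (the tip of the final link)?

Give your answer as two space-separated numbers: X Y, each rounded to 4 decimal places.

Answer: 7.2684 -17.3029

Derivation:
joint[0] = (0.0000, 0.0000)  (base)
link 0: phi[0] = 20 = 20 deg
  cos(20 deg) = 0.9397, sin(20 deg) = 0.3420
  joint[1] = (0.0000, 0.0000) + 9.8 * (0.9397, 0.3420) = (0.0000 + 9.2090, 0.0000 + 3.3518) = (9.2090, 3.3518)
link 1: phi[1] = 20 + -80 = -60 deg
  cos(-60 deg) = 0.5000, sin(-60 deg) = -0.8660
  joint[2] = (9.2090, 3.3518) + 11.5 * (0.5000, -0.8660) = (9.2090 + 5.7500, 3.3518 + -9.9593) = (14.9590, -6.6075)
link 2: phi[2] = 20 + -80 + -85 = -145 deg
  cos(-145 deg) = -0.8192, sin(-145 deg) = -0.5736
  joint[3] = (14.9590, -6.6075) + 4.9 * (-0.8192, -0.5736) = (14.9590 + -4.0138, -6.6075 + -2.8105) = (10.9451, -9.4180)
link 3: phi[3] = 20 + -80 + -85 + 30 = -115 deg
  cos(-115 deg) = -0.4226, sin(-115 deg) = -0.9063
  joint[4] = (10.9451, -9.4180) + 8.7 * (-0.4226, -0.9063) = (10.9451 + -3.6768, -9.4180 + -7.8849) = (7.2684, -17.3029)
End effector: (7.2684, -17.3029)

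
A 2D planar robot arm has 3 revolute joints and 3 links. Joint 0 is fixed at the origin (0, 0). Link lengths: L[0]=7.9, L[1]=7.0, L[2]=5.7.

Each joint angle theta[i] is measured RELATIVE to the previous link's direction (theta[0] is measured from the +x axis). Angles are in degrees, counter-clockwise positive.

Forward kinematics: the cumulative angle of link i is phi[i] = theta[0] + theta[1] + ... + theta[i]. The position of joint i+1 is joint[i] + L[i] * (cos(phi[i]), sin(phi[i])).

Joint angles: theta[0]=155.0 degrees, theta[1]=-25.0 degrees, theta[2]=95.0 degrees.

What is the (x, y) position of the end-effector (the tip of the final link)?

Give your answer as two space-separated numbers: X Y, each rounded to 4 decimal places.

joint[0] = (0.0000, 0.0000)  (base)
link 0: phi[0] = 155 = 155 deg
  cos(155 deg) = -0.9063, sin(155 deg) = 0.4226
  joint[1] = (0.0000, 0.0000) + 7.9 * (-0.9063, 0.4226) = (0.0000 + -7.1598, 0.0000 + 3.3387) = (-7.1598, 3.3387)
link 1: phi[1] = 155 + -25 = 130 deg
  cos(130 deg) = -0.6428, sin(130 deg) = 0.7660
  joint[2] = (-7.1598, 3.3387) + 7 * (-0.6428, 0.7660) = (-7.1598 + -4.4995, 3.3387 + 5.3623) = (-11.6593, 8.7010)
link 2: phi[2] = 155 + -25 + 95 = 225 deg
  cos(225 deg) = -0.7071, sin(225 deg) = -0.7071
  joint[3] = (-11.6593, 8.7010) + 5.7 * (-0.7071, -0.7071) = (-11.6593 + -4.0305, 8.7010 + -4.0305) = (-15.6899, 4.6705)
End effector: (-15.6899, 4.6705)

Answer: -15.6899 4.6705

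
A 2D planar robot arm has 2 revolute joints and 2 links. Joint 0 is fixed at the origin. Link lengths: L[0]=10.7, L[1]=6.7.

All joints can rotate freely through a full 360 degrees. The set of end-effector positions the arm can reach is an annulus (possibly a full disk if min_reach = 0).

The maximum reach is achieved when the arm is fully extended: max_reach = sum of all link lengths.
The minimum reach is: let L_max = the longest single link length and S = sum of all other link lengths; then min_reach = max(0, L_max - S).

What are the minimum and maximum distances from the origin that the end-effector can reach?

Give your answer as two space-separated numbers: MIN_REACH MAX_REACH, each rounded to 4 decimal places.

Link lengths: [10.7, 6.7]
max_reach = 10.7 + 6.7 = 17.4
L_max = max([10.7, 6.7]) = 10.7
S (sum of others) = 17.4 - 10.7 = 6.7
min_reach = max(0, 10.7 - 6.7) = max(0, 4) = 4

Answer: 4.0000 17.4000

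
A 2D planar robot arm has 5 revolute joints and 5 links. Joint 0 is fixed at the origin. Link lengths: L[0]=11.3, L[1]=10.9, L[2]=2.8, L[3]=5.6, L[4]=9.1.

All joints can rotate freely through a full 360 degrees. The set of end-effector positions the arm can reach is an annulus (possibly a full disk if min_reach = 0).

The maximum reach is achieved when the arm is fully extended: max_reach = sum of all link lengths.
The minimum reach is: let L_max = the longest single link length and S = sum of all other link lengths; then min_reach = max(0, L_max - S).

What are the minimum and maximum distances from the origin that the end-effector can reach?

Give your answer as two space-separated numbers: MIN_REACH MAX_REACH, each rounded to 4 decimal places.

Answer: 0.0000 39.7000

Derivation:
Link lengths: [11.3, 10.9, 2.8, 5.6, 9.1]
max_reach = 11.3 + 10.9 + 2.8 + 5.6 + 9.1 = 39.7
L_max = max([11.3, 10.9, 2.8, 5.6, 9.1]) = 11.3
S (sum of others) = 39.7 - 11.3 = 28.4
min_reach = max(0, 11.3 - 28.4) = max(0, -17.1) = 0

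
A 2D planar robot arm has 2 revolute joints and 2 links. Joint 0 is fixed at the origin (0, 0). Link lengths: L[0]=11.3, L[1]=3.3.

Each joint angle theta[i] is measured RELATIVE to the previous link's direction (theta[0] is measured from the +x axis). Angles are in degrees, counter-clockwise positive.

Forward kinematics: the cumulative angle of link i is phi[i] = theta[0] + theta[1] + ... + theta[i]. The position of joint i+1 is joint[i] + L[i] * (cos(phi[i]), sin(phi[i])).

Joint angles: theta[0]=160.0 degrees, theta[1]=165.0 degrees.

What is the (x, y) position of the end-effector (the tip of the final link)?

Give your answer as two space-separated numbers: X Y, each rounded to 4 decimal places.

Answer: -7.9153 1.9720

Derivation:
joint[0] = (0.0000, 0.0000)  (base)
link 0: phi[0] = 160 = 160 deg
  cos(160 deg) = -0.9397, sin(160 deg) = 0.3420
  joint[1] = (0.0000, 0.0000) + 11.3 * (-0.9397, 0.3420) = (0.0000 + -10.6185, 0.0000 + 3.8648) = (-10.6185, 3.8648)
link 1: phi[1] = 160 + 165 = 325 deg
  cos(325 deg) = 0.8192, sin(325 deg) = -0.5736
  joint[2] = (-10.6185, 3.8648) + 3.3 * (0.8192, -0.5736) = (-10.6185 + 2.7032, 3.8648 + -1.8928) = (-7.9153, 1.9720)
End effector: (-7.9153, 1.9720)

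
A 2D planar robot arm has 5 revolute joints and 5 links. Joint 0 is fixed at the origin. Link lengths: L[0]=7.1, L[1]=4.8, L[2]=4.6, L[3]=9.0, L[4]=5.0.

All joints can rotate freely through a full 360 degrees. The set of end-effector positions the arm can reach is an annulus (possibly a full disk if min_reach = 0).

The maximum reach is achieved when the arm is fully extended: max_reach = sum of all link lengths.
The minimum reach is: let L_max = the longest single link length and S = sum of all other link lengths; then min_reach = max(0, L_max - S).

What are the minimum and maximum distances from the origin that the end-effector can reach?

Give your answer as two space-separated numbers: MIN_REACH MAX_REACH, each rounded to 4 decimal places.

Answer: 0.0000 30.5000

Derivation:
Link lengths: [7.1, 4.8, 4.6, 9.0, 5.0]
max_reach = 7.1 + 4.8 + 4.6 + 9 + 5 = 30.5
L_max = max([7.1, 4.8, 4.6, 9.0, 5.0]) = 9
S (sum of others) = 30.5 - 9 = 21.5
min_reach = max(0, 9 - 21.5) = max(0, -12.5) = 0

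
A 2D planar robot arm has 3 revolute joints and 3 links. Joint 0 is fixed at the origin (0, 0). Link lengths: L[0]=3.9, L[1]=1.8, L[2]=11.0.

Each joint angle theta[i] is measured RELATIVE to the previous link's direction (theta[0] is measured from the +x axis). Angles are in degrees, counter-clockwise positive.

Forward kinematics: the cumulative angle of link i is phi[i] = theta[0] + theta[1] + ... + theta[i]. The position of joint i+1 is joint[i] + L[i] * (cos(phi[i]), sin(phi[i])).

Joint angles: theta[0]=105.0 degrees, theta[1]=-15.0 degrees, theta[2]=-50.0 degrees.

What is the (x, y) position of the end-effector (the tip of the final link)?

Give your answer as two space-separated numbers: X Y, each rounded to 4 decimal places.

joint[0] = (0.0000, 0.0000)  (base)
link 0: phi[0] = 105 = 105 deg
  cos(105 deg) = -0.2588, sin(105 deg) = 0.9659
  joint[1] = (0.0000, 0.0000) + 3.9 * (-0.2588, 0.9659) = (0.0000 + -1.0094, 0.0000 + 3.7671) = (-1.0094, 3.7671)
link 1: phi[1] = 105 + -15 = 90 deg
  cos(90 deg) = 0.0000, sin(90 deg) = 1.0000
  joint[2] = (-1.0094, 3.7671) + 1.8 * (0.0000, 1.0000) = (-1.0094 + 0.0000, 3.7671 + 1.8000) = (-1.0094, 5.5671)
link 2: phi[2] = 105 + -15 + -50 = 40 deg
  cos(40 deg) = 0.7660, sin(40 deg) = 0.6428
  joint[3] = (-1.0094, 5.5671) + 11 * (0.7660, 0.6428) = (-1.0094 + 8.4265, 5.5671 + 7.0707) = (7.4171, 12.6378)
End effector: (7.4171, 12.6378)

Answer: 7.4171 12.6378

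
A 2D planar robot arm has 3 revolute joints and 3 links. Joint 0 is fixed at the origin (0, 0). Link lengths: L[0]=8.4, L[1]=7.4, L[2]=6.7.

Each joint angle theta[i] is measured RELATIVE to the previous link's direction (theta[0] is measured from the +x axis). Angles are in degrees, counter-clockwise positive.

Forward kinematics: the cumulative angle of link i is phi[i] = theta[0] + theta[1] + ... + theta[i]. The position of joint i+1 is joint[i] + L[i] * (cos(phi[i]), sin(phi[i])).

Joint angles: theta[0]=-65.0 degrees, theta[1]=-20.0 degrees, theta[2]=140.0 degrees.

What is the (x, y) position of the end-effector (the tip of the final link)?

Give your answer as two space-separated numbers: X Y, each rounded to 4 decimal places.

joint[0] = (0.0000, 0.0000)  (base)
link 0: phi[0] = -65 = -65 deg
  cos(-65 deg) = 0.4226, sin(-65 deg) = -0.9063
  joint[1] = (0.0000, 0.0000) + 8.4 * (0.4226, -0.9063) = (0.0000 + 3.5500, 0.0000 + -7.6130) = (3.5500, -7.6130)
link 1: phi[1] = -65 + -20 = -85 deg
  cos(-85 deg) = 0.0872, sin(-85 deg) = -0.9962
  joint[2] = (3.5500, -7.6130) + 7.4 * (0.0872, -0.9962) = (3.5500 + 0.6450, -7.6130 + -7.3718) = (4.1949, -14.9848)
link 2: phi[2] = -65 + -20 + 140 = 55 deg
  cos(55 deg) = 0.5736, sin(55 deg) = 0.8192
  joint[3] = (4.1949, -14.9848) + 6.7 * (0.5736, 0.8192) = (4.1949 + 3.8430, -14.9848 + 5.4883) = (8.0379, -9.4965)
End effector: (8.0379, -9.4965)

Answer: 8.0379 -9.4965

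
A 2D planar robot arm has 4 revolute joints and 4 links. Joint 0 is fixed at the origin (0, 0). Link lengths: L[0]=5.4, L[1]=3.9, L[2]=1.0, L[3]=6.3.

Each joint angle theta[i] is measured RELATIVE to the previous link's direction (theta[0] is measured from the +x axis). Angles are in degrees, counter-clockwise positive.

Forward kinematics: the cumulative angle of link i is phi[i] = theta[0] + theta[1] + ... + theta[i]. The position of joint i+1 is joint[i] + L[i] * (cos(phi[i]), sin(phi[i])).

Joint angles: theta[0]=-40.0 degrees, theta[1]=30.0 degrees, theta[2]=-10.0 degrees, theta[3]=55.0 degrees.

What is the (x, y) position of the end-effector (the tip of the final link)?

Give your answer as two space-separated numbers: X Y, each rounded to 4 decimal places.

joint[0] = (0.0000, 0.0000)  (base)
link 0: phi[0] = -40 = -40 deg
  cos(-40 deg) = 0.7660, sin(-40 deg) = -0.6428
  joint[1] = (0.0000, 0.0000) + 5.4 * (0.7660, -0.6428) = (0.0000 + 4.1366, 0.0000 + -3.4711) = (4.1366, -3.4711)
link 1: phi[1] = -40 + 30 = -10 deg
  cos(-10 deg) = 0.9848, sin(-10 deg) = -0.1736
  joint[2] = (4.1366, -3.4711) + 3.9 * (0.9848, -0.1736) = (4.1366 + 3.8408, -3.4711 + -0.6772) = (7.9774, -4.1483)
link 2: phi[2] = -40 + 30 + -10 = -20 deg
  cos(-20 deg) = 0.9397, sin(-20 deg) = -0.3420
  joint[3] = (7.9774, -4.1483) + 1 * (0.9397, -0.3420) = (7.9774 + 0.9397, -4.1483 + -0.3420) = (8.9171, -4.4903)
link 3: phi[3] = -40 + 30 + -10 + 55 = 35 deg
  cos(35 deg) = 0.8192, sin(35 deg) = 0.5736
  joint[4] = (8.9171, -4.4903) + 6.3 * (0.8192, 0.5736) = (8.9171 + 5.1607, -4.4903 + 3.6135) = (14.0777, -0.8768)
End effector: (14.0777, -0.8768)

Answer: 14.0777 -0.8768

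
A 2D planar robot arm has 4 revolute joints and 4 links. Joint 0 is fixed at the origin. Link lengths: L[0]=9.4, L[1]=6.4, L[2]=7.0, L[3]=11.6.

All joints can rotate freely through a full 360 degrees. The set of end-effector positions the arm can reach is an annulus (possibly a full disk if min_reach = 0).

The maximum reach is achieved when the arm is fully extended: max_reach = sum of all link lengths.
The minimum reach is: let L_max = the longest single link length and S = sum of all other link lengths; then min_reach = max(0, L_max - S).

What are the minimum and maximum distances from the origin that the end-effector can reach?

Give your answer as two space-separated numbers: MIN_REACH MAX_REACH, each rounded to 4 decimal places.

Link lengths: [9.4, 6.4, 7.0, 11.6]
max_reach = 9.4 + 6.4 + 7 + 11.6 = 34.4
L_max = max([9.4, 6.4, 7.0, 11.6]) = 11.6
S (sum of others) = 34.4 - 11.6 = 22.8
min_reach = max(0, 11.6 - 22.8) = max(0, -11.2) = 0

Answer: 0.0000 34.4000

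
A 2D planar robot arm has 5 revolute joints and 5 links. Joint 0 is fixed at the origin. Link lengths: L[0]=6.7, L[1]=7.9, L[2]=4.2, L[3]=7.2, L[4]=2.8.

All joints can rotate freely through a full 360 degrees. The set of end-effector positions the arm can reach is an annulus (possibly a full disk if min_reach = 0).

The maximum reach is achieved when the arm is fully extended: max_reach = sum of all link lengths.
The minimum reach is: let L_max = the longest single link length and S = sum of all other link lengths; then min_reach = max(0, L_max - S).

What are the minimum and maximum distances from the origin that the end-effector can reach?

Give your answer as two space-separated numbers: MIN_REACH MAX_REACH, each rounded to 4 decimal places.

Link lengths: [6.7, 7.9, 4.2, 7.2, 2.8]
max_reach = 6.7 + 7.9 + 4.2 + 7.2 + 2.8 = 28.8
L_max = max([6.7, 7.9, 4.2, 7.2, 2.8]) = 7.9
S (sum of others) = 28.8 - 7.9 = 20.9
min_reach = max(0, 7.9 - 20.9) = max(0, -13) = 0

Answer: 0.0000 28.8000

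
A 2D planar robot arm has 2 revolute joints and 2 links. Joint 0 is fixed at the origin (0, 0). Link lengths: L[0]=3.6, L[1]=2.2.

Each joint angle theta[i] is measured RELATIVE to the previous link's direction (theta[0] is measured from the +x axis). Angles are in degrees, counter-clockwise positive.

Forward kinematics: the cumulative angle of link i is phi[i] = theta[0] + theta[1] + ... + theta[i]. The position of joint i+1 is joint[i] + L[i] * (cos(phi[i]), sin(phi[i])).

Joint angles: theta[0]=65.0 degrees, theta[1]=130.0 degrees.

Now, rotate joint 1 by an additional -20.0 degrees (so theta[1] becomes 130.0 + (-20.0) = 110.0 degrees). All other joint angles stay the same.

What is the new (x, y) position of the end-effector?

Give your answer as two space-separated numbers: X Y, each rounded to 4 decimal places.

Answer: -0.6702 3.4545

Derivation:
joint[0] = (0.0000, 0.0000)  (base)
link 0: phi[0] = 65 = 65 deg
  cos(65 deg) = 0.4226, sin(65 deg) = 0.9063
  joint[1] = (0.0000, 0.0000) + 3.6 * (0.4226, 0.9063) = (0.0000 + 1.5214, 0.0000 + 3.2627) = (1.5214, 3.2627)
link 1: phi[1] = 65 + 110 = 175 deg
  cos(175 deg) = -0.9962, sin(175 deg) = 0.0872
  joint[2] = (1.5214, 3.2627) + 2.2 * (-0.9962, 0.0872) = (1.5214 + -2.1916, 3.2627 + 0.1917) = (-0.6702, 3.4545)
End effector: (-0.6702, 3.4545)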